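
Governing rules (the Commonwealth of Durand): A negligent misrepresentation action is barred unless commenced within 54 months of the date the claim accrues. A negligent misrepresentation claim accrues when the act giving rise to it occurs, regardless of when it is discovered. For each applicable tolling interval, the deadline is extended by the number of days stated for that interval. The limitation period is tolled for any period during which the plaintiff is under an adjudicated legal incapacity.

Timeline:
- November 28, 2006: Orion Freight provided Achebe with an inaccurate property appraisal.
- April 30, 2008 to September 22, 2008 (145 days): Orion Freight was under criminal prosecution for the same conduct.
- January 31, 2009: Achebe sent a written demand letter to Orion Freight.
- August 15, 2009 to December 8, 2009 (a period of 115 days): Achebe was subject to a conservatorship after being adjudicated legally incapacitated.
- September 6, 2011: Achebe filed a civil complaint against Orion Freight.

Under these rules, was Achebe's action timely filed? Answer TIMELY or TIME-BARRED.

TIMELY

The claim accrued on November 28, 2006, the date of the act.
54 months from November 28, 2006 is May 28, 2011.
Because the plaintiff's legal incapacity ran from August 15, 2009 to December 8, 2009, the deadline is extended by 115 days to September 20, 2011.
Although a criminal prosecution ran from April 30, 2008 to September 22, 2008, the stated rules do not make that a tolling event, so it is disregarded.
Nothing else in the chronology tolls or restarts the period.
Filing on September 6, 2011 beat the September 20, 2011 deadline — the action is timely.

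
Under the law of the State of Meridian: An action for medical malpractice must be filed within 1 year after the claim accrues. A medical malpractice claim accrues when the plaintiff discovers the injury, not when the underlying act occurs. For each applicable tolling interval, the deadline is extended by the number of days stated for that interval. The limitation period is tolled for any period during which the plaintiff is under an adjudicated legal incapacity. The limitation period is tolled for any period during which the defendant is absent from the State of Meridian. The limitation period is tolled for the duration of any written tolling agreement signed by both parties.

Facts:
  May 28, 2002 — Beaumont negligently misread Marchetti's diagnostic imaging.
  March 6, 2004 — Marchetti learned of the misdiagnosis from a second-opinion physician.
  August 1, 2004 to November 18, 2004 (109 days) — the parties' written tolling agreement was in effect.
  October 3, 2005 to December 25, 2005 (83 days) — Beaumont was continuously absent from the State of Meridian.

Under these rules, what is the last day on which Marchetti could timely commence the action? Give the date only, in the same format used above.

June 23, 2005

Accrual is tied to discovery, so the period began on March 6, 2004 rather than on May 28, 2002 when the act occurred.
1 year from March 6, 2004 is March 6, 2005.
Because the written tolling agreement ran from August 1, 2004 to November 18, 2004, the deadline is extended by 109 days to June 23, 2005.
The defendant's absence from the jurisdiction from October 3, 2005 to December 25, 2005 began after the period had already run on June 23, 2005, so it has no tolling effect.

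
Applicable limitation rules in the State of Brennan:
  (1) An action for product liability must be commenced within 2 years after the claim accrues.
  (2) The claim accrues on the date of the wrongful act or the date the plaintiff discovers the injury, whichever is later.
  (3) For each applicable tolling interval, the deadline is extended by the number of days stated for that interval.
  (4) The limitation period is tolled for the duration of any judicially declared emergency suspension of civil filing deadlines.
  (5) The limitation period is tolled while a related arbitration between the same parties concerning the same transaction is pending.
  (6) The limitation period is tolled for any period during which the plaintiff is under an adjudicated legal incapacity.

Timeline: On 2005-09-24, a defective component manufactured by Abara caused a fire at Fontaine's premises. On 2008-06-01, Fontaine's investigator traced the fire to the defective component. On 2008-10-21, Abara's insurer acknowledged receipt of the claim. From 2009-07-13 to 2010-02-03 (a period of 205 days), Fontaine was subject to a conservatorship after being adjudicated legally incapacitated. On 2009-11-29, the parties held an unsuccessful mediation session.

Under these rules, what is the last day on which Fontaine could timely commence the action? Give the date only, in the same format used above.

Taking the later of the act (2005-09-24) and discovery (2008-06-01), the claim accrued on 2008-06-01.
The untolled deadline — 2 years after 2008-06-01 — is 2010-06-01.
Because the plaintiff's legal incapacity ran from 2009-07-13 to 2010-02-03, the deadline is extended by 205 days to 2010-12-23.
Nothing else in the chronology tolls or restarts the period.

2010-12-23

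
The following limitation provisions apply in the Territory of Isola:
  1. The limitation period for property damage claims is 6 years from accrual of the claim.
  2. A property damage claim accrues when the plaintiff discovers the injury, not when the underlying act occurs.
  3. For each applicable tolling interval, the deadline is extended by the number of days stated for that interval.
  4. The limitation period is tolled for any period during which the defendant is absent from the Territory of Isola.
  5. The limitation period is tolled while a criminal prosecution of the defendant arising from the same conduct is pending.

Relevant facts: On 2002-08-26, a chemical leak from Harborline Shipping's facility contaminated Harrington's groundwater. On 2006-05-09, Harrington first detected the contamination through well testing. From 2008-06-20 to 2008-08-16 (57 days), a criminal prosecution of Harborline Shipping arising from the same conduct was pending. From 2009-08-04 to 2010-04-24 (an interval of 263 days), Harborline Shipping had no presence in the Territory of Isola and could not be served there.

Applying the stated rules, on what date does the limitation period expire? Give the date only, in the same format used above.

Under the discovery rule, the claim accrued on 2006-05-09, when Harrington discovered the injury — not on the 2002-08-26 date of the underlying act.
The untolled deadline — 6 years after 2006-05-09 — is 2012-05-09.
The pending criminal prosecution from 2008-06-20 to 2008-08-16 tolled the period for 57 days, extending the deadline to 2012-07-05.
The period was tolled for 263 days by the defendant's absence from the jurisdiction (2009-08-04 to 2010-04-24), pushing the deadline to 2013-03-25.

2013-03-25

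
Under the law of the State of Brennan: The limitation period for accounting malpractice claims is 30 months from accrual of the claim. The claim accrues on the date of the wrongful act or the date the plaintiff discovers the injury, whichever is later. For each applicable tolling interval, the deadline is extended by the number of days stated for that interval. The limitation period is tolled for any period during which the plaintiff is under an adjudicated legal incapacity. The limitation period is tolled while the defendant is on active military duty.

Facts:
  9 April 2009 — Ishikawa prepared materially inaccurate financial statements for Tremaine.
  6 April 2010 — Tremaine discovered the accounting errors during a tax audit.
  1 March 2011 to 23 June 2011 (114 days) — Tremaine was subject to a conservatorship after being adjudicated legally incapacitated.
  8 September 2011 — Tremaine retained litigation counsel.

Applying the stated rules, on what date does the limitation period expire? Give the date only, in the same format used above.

Taking the later of the act (9 April 2009) and discovery (6 April 2010), the claim accrued on 6 April 2010.
The untolled deadline — 30 months after 6 April 2010 — is 6 October 2012.
The period was tolled for 114 days by the plaintiff's legal incapacity (1 March 2011 to 23 June 2011), pushing the deadline to 28 January 2013.
Nothing else in the chronology tolls or restarts the period.

28 January 2013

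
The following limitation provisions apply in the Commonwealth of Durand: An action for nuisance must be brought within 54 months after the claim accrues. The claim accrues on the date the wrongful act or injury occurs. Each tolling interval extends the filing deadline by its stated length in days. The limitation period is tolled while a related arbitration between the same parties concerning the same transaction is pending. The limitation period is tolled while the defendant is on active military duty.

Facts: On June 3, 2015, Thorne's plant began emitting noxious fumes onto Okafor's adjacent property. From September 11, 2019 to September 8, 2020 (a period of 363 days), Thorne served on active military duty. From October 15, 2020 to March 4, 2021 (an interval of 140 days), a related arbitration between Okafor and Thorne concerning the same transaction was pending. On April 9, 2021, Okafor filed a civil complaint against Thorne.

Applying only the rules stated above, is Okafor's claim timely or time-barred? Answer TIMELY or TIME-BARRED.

TIMELY

The claim accrued on June 3, 2015, when the wrongful act occurred.
The untolled deadline — 54 months after June 3, 2015 — is December 3, 2019.
The period was tolled for 363 days by the defendant's active military service (September 11, 2019 to September 8, 2020), pushing the deadline to November 30, 2020.
The pending related arbitration from October 15, 2020 to March 4, 2021 tolled the period for 140 days, extending the deadline to April 19, 2021.
Filing on April 9, 2021 beat the April 19, 2021 deadline — the action is timely.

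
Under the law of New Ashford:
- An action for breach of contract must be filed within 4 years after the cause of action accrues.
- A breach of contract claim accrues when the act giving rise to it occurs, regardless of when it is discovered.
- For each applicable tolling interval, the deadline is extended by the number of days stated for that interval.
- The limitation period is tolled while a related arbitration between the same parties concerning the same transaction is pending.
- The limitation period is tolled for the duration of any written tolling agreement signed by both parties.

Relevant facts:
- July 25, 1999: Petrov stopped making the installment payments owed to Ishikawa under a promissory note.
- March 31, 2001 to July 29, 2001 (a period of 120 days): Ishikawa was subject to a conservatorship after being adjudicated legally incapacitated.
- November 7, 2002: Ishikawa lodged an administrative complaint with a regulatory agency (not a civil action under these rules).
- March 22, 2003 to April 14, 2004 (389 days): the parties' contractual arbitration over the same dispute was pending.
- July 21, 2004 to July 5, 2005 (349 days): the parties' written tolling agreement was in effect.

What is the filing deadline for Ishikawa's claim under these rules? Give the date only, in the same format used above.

The cause of action accrued on July 25, 1999, the date of the act.
4 years from July 25, 1999 is July 25, 2003.
The pending related arbitration from March 22, 2003 to April 14, 2004 tolled the period for 389 days, extending the deadline to August 17, 2004.
Because the written tolling agreement ran from July 21, 2004 to July 5, 2005, the deadline is extended by 349 days to August 1, 2005.
The plaintiff's legal incapacity from March 31, 2001 to July 29, 2001 does not toll the period, because no stated rule makes the plaintiff's incapacity a tolling event.
The other events in the timeline have no effect on the limitation period under the stated rules.

August 1, 2005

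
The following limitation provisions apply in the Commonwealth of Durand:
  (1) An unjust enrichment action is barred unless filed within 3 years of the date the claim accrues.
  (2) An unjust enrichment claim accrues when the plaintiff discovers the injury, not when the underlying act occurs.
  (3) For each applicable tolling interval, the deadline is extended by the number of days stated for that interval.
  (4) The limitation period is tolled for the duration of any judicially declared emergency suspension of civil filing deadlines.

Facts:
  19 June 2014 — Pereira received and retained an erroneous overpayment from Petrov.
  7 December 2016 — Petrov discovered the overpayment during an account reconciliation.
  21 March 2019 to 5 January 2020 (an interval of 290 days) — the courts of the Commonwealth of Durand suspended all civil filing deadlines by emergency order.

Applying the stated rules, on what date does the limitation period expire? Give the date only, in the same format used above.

22 September 2020

The claim did not accrue until Petrov discovered the injury on 7 December 2016; the 19 June 2014 act date does not start the clock under the stated rule.
The untolled deadline — 3 years after 7 December 2016 — is 7 December 2019.
Because the emergency suspension of filing deadlines ran from 21 March 2019 to 5 January 2020, the deadline is extended by 290 days to 22 September 2020.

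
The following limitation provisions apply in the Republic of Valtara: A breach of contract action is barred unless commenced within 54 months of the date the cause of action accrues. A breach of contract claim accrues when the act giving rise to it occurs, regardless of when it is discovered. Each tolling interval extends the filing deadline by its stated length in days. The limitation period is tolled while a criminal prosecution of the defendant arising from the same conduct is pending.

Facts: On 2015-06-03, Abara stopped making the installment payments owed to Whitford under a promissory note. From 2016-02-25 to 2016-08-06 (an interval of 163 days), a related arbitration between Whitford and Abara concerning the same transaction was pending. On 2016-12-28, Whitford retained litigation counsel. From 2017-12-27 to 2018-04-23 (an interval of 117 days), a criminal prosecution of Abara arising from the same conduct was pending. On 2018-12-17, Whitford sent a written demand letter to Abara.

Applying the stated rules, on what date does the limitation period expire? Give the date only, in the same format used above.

2020-03-29

The cause of action accrued on 2015-06-03, the date of the act.
54 months from 2015-06-03 is 2019-12-03.
Because the pending criminal prosecution ran from 2017-12-27 to 2018-04-23, the deadline is extended by 117 days to 2020-03-29.
No stated provision tolls the period for a pending arbitration, so the interval from 2016-02-25 to 2016-08-06 has no effect on the deadline.
None of the other events listed affects the running of the period under the stated rules.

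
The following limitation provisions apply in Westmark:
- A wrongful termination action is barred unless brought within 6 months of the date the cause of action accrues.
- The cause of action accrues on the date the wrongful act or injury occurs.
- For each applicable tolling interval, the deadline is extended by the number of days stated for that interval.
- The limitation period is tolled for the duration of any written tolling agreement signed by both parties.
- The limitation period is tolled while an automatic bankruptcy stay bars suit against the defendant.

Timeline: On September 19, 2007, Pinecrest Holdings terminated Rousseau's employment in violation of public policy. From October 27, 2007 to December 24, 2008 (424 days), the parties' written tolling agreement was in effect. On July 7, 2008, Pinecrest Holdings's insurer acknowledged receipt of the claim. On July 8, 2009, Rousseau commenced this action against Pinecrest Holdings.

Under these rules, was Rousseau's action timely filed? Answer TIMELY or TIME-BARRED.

TIME-BARRED

The limitation period began to run on September 19, 2007.
6 months from September 19, 2007 is March 19, 2008.
The written tolling agreement from October 27, 2007 to December 24, 2008 tolled the period for 424 days, extending the deadline to May 17, 2009.
None of the other events listed affects the running of the period under the stated rules.
The July 8, 2009 filing falls after the May 17, 2009 deadline; the claim is time-barred.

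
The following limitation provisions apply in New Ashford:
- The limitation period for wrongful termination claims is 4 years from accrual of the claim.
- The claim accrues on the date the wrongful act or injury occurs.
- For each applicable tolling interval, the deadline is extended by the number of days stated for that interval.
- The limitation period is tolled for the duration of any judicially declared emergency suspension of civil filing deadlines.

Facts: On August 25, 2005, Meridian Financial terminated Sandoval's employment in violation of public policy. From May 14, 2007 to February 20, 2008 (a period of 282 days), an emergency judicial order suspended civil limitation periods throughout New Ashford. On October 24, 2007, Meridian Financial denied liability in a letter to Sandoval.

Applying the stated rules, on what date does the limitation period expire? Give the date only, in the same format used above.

The limitation period began to run on August 25, 2005.
4 years from August 25, 2005 is August 25, 2009.
The period was tolled for 282 days by the emergency suspension of filing deadlines (May 14, 2007 to February 20, 2008), pushing the deadline to June 3, 2010.
Nothing else in the chronology tolls or restarts the period.

June 3, 2010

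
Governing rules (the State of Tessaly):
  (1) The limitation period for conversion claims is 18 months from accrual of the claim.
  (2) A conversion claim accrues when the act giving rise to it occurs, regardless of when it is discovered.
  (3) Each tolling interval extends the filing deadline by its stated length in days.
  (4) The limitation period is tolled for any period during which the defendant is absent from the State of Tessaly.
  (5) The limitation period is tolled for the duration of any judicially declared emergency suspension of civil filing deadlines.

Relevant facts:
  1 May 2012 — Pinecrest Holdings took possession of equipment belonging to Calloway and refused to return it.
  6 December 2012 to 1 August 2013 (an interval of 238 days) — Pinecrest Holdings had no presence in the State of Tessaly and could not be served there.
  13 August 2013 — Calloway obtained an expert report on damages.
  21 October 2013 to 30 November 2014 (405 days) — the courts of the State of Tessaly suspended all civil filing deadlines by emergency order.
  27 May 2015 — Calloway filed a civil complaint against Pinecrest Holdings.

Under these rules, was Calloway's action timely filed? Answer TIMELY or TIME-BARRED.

TIMELY

The limitation period began to run on 1 May 2012.
The untolled deadline — 18 months after 1 May 2012 — is 1 November 2013.
The period was tolled for 238 days by the defendant's absence from the jurisdiction (6 December 2012 to 1 August 2013), pushing the deadline to 27 June 2014.
The period was tolled for 405 days by the emergency suspension of filing deadlines (21 October 2013 to 30 November 2014), pushing the deadline to 6 August 2015.
None of the other events listed affects the running of the period under the stated rules.
Calloway filed on 27 May 2015, before the 6 August 2015 deadline, so the action is timely.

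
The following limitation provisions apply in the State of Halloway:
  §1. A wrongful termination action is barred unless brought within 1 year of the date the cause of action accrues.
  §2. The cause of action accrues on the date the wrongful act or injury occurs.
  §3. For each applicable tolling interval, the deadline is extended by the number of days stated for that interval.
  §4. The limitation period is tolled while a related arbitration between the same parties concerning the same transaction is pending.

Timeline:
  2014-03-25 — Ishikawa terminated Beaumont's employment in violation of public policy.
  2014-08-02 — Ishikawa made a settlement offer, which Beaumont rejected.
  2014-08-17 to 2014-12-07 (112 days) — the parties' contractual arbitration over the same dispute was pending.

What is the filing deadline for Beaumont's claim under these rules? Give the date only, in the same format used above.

The limitation period began to run on 2014-03-25.
Adding the 1 year base period to 2014-03-25 gives a deadline of 2015-03-25, before any tolling.
The period was tolled for 112 days by the pending related arbitration (2014-08-17 to 2014-12-07), pushing the deadline to 2015-07-15.
The other events in the timeline have no effect on the limitation period under the stated rules.

2015-07-15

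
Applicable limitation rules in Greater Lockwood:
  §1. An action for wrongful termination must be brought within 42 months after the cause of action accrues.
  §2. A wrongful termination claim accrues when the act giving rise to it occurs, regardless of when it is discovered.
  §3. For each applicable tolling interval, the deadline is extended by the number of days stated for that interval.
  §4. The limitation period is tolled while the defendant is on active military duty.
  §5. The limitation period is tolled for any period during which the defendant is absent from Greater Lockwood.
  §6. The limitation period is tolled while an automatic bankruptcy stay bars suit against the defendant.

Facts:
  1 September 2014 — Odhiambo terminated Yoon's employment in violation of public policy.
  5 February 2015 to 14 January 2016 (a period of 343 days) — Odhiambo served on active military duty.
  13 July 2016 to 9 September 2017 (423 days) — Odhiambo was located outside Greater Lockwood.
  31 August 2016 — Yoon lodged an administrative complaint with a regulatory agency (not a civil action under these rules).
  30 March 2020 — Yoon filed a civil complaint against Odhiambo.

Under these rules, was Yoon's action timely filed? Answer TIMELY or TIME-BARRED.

The claim accrued on 1 September 2014, when the wrongful act occurred.
Adding the 42 months base period to 1 September 2014 gives a deadline of 1 March 2018, before any tolling.
Because the defendant's active military service ran from 5 February 2015 to 14 January 2016, the deadline is extended by 343 days to 7 February 2019.
The period was tolled for 423 days by the defendant's absence from the jurisdiction (13 July 2016 to 9 September 2017), pushing the deadline to 5 April 2020.
The other events in the timeline have no effect on the limitation period under the stated rules.
Yoon filed on 30 March 2020, before the 5 April 2020 deadline, so the action is timely.

TIMELY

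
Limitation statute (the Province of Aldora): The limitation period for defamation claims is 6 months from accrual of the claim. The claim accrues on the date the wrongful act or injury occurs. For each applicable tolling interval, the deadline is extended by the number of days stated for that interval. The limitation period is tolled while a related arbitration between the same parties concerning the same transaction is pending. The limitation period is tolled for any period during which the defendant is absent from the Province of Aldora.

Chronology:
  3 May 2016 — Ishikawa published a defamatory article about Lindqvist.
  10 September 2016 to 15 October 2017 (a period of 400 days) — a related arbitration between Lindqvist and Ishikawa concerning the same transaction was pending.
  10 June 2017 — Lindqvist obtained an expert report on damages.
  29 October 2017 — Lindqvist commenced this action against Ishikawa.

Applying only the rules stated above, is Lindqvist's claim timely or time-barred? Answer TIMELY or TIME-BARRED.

The claim accrued on 3 May 2016, the date of the act.
The untolled deadline — 6 months after 3 May 2016 — is 3 November 2016.
Because the pending related arbitration ran from 10 September 2016 to 15 October 2017, the deadline is extended by 400 days to 8 December 2017.
None of the other events listed affects the running of the period under the stated rules.
The 29 October 2017 filing precedes the 8 December 2017 deadline; the claim is timely.

TIMELY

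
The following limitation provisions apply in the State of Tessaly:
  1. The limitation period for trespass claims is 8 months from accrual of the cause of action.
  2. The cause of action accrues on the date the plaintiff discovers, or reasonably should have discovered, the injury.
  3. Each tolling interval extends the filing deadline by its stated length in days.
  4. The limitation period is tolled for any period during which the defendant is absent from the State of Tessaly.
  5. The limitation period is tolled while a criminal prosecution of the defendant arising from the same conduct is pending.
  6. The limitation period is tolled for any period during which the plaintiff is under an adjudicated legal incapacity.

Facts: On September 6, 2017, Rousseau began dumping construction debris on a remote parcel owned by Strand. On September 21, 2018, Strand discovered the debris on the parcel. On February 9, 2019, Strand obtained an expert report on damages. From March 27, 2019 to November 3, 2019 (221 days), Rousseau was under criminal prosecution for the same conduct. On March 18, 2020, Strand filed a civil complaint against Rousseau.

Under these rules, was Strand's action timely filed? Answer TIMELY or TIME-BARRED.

The claim did not accrue until Strand discovered the injury on September 21, 2018; the September 6, 2017 act date does not start the clock under the stated rule.
8 months from September 21, 2018 is May 21, 2019.
The pending criminal prosecution from March 27, 2019 to November 3, 2019 tolled the period for 221 days, extending the deadline to December 28, 2019.
The other events in the timeline have no effect on the limitation period under the stated rules.
Strand filed on March 18, 2020, after the December 28, 2019 deadline, so the action is time-barred.

TIME-BARRED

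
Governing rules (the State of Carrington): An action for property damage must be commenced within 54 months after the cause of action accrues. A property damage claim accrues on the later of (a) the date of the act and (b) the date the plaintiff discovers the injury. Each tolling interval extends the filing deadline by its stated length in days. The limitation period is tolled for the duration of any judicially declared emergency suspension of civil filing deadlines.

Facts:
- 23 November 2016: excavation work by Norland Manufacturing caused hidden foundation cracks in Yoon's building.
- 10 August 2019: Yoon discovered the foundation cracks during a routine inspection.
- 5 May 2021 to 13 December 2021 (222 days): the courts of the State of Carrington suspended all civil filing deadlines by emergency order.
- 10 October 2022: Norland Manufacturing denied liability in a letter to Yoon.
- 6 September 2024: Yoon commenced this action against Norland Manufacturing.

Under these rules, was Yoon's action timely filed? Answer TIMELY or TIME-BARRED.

TIMELY

The claim accrued on 10 August 2019 — the later of the 23 November 2016 act and the 10 August 2019 discovery.
Adding the 54 months base period to 10 August 2019 gives a deadline of 10 February 2024, before any tolling.
Because the emergency suspension of filing deadlines ran from 5 May 2021 to 13 December 2021, the deadline is extended by 222 days to 19 September 2024.
Nothing else in the chronology tolls or restarts the period.
Filing on 6 September 2024 beat the 19 September 2024 deadline — the action is timely.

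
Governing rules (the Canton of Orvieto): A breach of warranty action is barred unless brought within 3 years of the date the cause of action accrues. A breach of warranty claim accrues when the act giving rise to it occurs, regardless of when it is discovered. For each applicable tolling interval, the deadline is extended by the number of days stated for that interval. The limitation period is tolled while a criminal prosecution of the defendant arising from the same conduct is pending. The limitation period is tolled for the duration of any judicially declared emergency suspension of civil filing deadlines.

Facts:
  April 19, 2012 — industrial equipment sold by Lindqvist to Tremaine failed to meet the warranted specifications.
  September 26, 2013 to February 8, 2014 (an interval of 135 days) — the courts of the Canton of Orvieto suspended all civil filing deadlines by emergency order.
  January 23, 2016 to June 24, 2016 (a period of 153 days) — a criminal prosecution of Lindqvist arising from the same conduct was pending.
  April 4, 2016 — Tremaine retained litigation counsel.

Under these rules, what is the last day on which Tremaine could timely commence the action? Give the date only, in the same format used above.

The limitation period began to run on April 19, 2012.
Adding the 3 years base period to April 19, 2012 gives a deadline of April 19, 2015, before any tolling.
Because the emergency suspension of filing deadlines ran from September 26, 2013 to February 8, 2014, the deadline is extended by 135 days to September 1, 2015.
By the time the pending criminal prosecution began on January 23, 2016, the limitation period had already expired on September 1, 2015; that interval cannot revive it.
Nothing else in the chronology tolls or restarts the period.

September 1, 2015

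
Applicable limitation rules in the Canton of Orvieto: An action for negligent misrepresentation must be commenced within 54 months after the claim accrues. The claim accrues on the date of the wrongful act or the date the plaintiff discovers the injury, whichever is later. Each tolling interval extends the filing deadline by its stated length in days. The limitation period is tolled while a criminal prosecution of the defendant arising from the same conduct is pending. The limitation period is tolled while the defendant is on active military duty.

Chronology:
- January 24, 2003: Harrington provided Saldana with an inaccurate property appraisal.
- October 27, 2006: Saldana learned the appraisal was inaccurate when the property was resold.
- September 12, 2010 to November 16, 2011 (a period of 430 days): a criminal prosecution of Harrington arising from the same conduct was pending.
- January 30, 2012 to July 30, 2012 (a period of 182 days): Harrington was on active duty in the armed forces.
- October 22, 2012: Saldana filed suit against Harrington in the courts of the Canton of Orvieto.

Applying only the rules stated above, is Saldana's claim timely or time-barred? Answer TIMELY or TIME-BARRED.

Because discovery on October 27, 2006 post-dates the January 24, 2003 act, accrual under the later-of rule falls on October 27, 2006.
54 months from October 27, 2006 is April 27, 2011.
The pending criminal prosecution from September 12, 2010 to November 16, 2011 tolled the period for 430 days, extending the deadline to June 30, 2012.
The period was tolled for 182 days by the defendant's active military service (January 30, 2012 to July 30, 2012), pushing the deadline to December 29, 2012.
Saldana filed on October 22, 2012, before the December 29, 2012 deadline, so the action is timely.

TIMELY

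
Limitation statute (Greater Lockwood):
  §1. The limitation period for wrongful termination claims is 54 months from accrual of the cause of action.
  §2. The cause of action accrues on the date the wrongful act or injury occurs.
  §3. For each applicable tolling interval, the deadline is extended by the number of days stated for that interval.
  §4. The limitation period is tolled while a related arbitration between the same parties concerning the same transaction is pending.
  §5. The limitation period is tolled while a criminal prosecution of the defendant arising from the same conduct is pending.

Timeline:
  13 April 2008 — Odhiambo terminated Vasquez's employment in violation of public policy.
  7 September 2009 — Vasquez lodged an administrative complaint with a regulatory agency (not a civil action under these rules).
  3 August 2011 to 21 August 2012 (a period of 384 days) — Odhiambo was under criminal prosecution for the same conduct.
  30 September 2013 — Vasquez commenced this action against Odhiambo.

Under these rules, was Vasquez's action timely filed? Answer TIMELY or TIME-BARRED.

TIMELY

The limitation period began to run on 13 April 2008.
54 months from 13 April 2008 is 13 October 2012.
The pending criminal prosecution from 3 August 2011 to 21 August 2012 tolled the period for 384 days, extending the deadline to 1 November 2013.
None of the other events listed affects the running of the period under the stated rules.
Vasquez filed on 30 September 2013, before the 1 November 2013 deadline, so the action is timely.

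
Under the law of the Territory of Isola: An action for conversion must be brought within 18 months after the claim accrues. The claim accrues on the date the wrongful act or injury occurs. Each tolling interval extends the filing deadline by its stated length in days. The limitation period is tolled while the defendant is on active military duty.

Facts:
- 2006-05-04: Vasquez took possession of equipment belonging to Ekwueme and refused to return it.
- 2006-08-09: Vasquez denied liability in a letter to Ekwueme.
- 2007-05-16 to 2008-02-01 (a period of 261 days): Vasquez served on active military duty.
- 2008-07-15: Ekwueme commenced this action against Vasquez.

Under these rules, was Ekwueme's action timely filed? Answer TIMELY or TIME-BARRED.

TIMELY

The claim accrued on 2006-05-04, when the wrongful act occurred.
The untolled deadline — 18 months after 2006-05-04 — is 2007-11-04.
The period was tolled for 261 days by the defendant's active military service (2007-05-16 to 2008-02-01), pushing the deadline to 2008-07-22.
Nothing else in the chronology tolls or restarts the period.
Filing on 2008-07-15 beat the 2008-07-22 deadline — the action is timely.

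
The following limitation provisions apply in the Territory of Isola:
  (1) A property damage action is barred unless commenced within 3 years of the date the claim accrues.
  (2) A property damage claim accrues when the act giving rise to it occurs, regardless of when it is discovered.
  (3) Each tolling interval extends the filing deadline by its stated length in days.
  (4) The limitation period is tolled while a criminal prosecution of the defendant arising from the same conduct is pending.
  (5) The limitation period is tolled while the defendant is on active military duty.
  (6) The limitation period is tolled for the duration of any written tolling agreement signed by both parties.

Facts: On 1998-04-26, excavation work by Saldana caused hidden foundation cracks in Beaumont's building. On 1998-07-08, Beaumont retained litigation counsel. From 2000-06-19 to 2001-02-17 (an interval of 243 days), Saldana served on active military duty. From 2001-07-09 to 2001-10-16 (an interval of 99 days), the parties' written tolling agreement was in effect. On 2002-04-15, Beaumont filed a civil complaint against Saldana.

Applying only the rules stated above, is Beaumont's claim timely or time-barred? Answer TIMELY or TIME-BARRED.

The limitation period began to run on 1998-04-26.
The untolled deadline — 3 years after 1998-04-26 — is 2001-04-26.
The defendant's active military service from 2000-06-19 to 2001-02-17 tolled the period for 243 days, extending the deadline to 2001-12-25.
The period was tolled for 99 days by the written tolling agreement (2001-07-09 to 2001-10-16), pushing the deadline to 2002-04-03.
None of the other events listed affects the running of the period under the stated rules.
The 2002-04-15 filing falls after the 2002-04-03 deadline; the claim is time-barred.

TIME-BARRED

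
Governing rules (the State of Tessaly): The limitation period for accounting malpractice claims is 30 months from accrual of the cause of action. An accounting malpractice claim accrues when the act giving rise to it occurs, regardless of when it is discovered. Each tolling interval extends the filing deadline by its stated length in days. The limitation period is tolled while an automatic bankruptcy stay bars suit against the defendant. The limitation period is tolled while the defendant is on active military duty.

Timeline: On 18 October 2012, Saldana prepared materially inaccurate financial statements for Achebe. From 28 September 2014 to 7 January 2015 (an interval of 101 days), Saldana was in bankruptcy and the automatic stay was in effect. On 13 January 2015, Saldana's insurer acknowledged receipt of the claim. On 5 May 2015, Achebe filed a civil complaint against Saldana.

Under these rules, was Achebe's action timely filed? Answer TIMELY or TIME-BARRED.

The claim accrued on 18 October 2012, when the wrongful act occurred.
The untolled deadline — 30 months after 18 October 2012 — is 18 April 2015.
Because the automatic bankruptcy stay ran from 28 September 2014 to 7 January 2015, the deadline is extended by 101 days to 28 July 2015.
None of the other events listed affects the running of the period under the stated rules.
Filing on 5 May 2015 beat the 28 July 2015 deadline — the action is timely.

TIMELY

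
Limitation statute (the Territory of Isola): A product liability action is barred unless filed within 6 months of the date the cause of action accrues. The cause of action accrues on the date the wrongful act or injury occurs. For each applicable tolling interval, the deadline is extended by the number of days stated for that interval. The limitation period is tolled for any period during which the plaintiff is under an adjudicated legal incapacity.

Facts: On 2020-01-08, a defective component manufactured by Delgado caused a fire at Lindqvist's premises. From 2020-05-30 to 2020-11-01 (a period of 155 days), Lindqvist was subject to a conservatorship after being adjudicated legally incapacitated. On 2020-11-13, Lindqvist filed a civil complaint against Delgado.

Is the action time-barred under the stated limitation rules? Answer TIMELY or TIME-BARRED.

TIMELY

The cause of action accrued on 2020-01-08, the date of the act.
Adding the 6 months base period to 2020-01-08 gives a deadline of 2020-07-08, before any tolling.
The period was tolled for 155 days by the plaintiff's legal incapacity (2020-05-30 to 2020-11-01), pushing the deadline to 2020-12-10.
The 2020-11-13 filing precedes the 2020-12-10 deadline; the claim is timely.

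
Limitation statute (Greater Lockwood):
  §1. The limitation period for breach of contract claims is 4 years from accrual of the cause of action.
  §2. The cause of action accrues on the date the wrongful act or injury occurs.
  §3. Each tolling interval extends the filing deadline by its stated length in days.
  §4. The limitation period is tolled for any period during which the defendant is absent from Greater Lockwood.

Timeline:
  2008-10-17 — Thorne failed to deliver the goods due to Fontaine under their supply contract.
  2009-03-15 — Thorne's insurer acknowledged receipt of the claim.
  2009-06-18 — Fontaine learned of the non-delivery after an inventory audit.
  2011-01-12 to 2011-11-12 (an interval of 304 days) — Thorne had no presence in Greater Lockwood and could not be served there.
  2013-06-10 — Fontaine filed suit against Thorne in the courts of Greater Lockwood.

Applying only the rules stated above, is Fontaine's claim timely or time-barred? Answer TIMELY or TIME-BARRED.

TIMELY

Accrual is governed by the date of the act, so the period began to run on 2008-10-17; the later discovery on 2009-06-18 is irrelevant under the stated rule.
Adding the 4 years base period to 2008-10-17 gives a deadline of 2012-10-17, before any tolling.
Because the defendant's absence from the jurisdiction ran from 2011-01-12 to 2011-11-12, the deadline is extended by 304 days to 2013-08-17.
None of the other events listed affects the running of the period under the stated rules.
The 2013-06-10 filing precedes the 2013-08-17 deadline; the claim is timely.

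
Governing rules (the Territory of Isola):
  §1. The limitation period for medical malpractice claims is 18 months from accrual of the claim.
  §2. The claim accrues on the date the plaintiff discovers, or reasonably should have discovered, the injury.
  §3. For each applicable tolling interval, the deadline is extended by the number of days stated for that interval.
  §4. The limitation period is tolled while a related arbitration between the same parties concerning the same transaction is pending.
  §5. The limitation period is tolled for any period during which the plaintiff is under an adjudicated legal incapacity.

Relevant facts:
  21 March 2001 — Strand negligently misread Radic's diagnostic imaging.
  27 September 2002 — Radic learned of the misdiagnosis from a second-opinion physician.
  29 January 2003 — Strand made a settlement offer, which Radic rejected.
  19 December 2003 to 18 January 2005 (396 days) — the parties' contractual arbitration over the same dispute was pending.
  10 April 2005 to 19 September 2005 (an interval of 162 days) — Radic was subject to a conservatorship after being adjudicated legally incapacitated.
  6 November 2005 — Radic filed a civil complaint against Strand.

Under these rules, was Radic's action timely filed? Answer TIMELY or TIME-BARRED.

The claim did not accrue until Radic discovered the injury on 27 September 2002; the 21 March 2001 act date does not start the clock under the stated rule.
18 months from 27 September 2002 is 27 March 2004.
The pending related arbitration from 19 December 2003 to 18 January 2005 tolled the period for 396 days, extending the deadline to 27 April 2005.
The period was tolled for 162 days by the plaintiff's legal incapacity (10 April 2005 to 19 September 2005), pushing the deadline to 6 October 2005.
Nothing else in the chronology tolls or restarts the period.
The 6 November 2005 filing falls after the 6 October 2005 deadline; the claim is time-barred.

TIME-BARRED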